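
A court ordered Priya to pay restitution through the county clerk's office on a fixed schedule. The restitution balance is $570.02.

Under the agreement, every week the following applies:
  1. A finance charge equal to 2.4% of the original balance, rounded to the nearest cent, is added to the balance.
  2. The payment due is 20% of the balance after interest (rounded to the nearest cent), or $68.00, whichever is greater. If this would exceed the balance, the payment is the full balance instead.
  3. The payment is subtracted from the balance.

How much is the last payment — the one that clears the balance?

Week 1: opening $570.02; interest $13.68 → $583.70; payment $116.74; balance $466.96
Week 2: opening $466.96; interest $13.68 → $480.64; payment $96.13; balance $384.51
Week 3: opening $384.51; interest $13.68 → $398.19; payment $79.64; balance $318.55
Week 4: opening $318.55; interest $13.68 → $332.23; payment $68.00; balance $264.23
Week 5: opening $264.23; interest $13.68 → $277.91; payment $68.00; balance $209.91
Week 6: opening $209.91; interest $13.68 → $223.59; payment $68.00; balance $155.59
Week 7: opening $155.59; interest $13.68 → $169.27; payment $68.00; balance $101.27
Week 8: opening $101.27; interest $13.68 → $114.95; payment $68.00; balance $46.95
Week 9: opening $46.95; interest $13.68 → $60.63; payment $60.63; balance $0.00

$60.63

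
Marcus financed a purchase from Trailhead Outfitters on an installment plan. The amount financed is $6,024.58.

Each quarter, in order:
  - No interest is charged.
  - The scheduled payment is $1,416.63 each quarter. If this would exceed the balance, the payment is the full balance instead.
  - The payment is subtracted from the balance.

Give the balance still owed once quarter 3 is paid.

$1,774.69

# | Opening | Payment | End bal
1 | $6,024.58 | $1,416.63 | $4,607.95
2 | $4,607.95 | $1,416.63 | $3,191.32
3 | $3,191.32 | $1,416.63 | $1,774.69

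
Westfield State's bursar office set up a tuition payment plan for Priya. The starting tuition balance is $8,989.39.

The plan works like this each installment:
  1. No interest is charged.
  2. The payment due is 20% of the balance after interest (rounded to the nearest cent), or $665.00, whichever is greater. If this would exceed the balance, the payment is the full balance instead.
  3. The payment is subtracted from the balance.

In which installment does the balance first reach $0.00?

# | Opening | Payment | End bal
1 | $8,989.39 | $1,797.88 | $7,191.51
2 | $7,191.51 | $1,438.30 | $5,753.21
3 | $5,753.21 | $1,150.64 | $4,602.57
4 | $4,602.57 | $920.51 | $3,682.06
5 | $3,682.06 | $736.41 | $2,945.65
6 | $2,945.65 | $665.00 | $2,280.65
7 | $2,280.65 | $665.00 | $1,615.65
8 | $1,615.65 | $665.00 | $950.65
9 | $950.65 | $665.00 | $285.65
10 | $285.65 | $285.65 | $0.00
Balance reaches $0.00 in installment 10.

10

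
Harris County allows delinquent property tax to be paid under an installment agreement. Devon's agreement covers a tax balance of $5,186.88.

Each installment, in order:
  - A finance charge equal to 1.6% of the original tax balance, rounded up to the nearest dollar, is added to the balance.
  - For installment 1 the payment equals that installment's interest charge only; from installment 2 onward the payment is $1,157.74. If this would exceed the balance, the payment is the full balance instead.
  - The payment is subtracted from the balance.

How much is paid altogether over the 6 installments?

$5,684.88

Installment 1: opening $5,186.88; interest $83.00 → $5,269.88; payment $83.00; balance $5,186.88
Installment 2: opening $5,186.88; interest $83.00 → $5,269.88; payment $1,157.74; balance $4,112.14
Installment 3: opening $4,112.14; interest $83.00 → $4,195.14; payment $1,157.74; balance $3,037.40
Installment 4: opening $3,037.40; interest $83.00 → $3,120.40; payment $1,157.74; balance $1,962.66
Installment 5: opening $1,962.66; interest $83.00 → $2,045.66; payment $1,157.74; balance $887.92
Installment 6: opening $887.92; interest $83.00 → $970.92; payment $970.92; balance $0.00
Total paid: $5,684.88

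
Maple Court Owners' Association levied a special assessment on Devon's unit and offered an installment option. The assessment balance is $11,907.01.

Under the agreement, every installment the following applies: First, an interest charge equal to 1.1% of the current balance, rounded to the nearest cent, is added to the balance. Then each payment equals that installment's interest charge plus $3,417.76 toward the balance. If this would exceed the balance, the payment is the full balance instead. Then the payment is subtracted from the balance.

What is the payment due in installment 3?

$3,473.55

Installment 1: $11,907.01 +$130.98 interest = $12,037.99; pay $3,548.74 → $8,489.25
Installment 2: $8,489.25 +$93.38 interest = $8,582.63; pay $3,511.14 → $5,071.49
Installment 3: $5,071.49 +$55.79 interest = $5,127.28; pay $3,473.55 → $1,653.73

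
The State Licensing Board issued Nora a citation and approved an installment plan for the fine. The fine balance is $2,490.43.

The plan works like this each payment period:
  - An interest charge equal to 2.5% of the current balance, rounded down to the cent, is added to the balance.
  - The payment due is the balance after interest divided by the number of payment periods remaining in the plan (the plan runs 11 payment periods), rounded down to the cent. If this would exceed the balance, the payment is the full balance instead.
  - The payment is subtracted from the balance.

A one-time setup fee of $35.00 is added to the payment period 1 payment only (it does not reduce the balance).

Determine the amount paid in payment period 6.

Payment period 1: $2,490.43 +$62.26 interest = $2,552.69; pay $232.06 (+ $35.00 fee) → $2,320.63
Payment period 2: $2,320.63 +$58.01 interest = $2,378.64; pay $237.86 → $2,140.78
Payment period 3: $2,140.78 +$53.51 interest = $2,194.29; pay $243.81 → $1,950.48
Payment period 4: $1,950.48 +$48.76 interest = $1,999.24; pay $249.90 → $1,749.34
Payment period 5: $1,749.34 +$43.73 interest = $1,793.07; pay $256.15 → $1,536.92
Payment period 6: $1,536.92 +$38.42 interest = $1,575.34; pay $262.55 → $1,312.79

$262.55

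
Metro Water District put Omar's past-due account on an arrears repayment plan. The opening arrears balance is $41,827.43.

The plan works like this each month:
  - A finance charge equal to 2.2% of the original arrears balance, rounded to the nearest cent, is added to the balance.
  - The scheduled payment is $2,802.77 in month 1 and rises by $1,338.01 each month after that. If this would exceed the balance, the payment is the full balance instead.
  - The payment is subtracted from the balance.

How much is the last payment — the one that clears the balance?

$1,471.43

# | Opening | Interest | Payment | End bal
1 | $41,827.43 | $920.20 | $2,802.77 | $39,944.86
2 | $39,944.86 | $920.20 | $4,140.78 | $36,724.28
3 | $36,724.28 | $920.20 | $5,478.79 | $32,165.69
4 | $32,165.69 | $920.20 | $6,816.80 | $26,269.09
5 | $26,269.09 | $920.20 | $8,154.81 | $19,034.48
6 | $19,034.48 | $920.20 | $9,492.82 | $10,461.86
7 | $10,461.86 | $920.20 | $10,830.83 | $551.23
8 | $551.23 | $920.20 | $1,471.43 | $0.00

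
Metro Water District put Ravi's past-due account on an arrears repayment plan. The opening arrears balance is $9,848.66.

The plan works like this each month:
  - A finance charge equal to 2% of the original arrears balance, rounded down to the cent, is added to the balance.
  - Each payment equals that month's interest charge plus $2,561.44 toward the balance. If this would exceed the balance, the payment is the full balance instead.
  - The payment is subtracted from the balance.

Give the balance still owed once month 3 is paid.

$2,164.34

Month 1: opening $9,848.66; interest $196.97 → $10,045.63; payment $2,758.41; balance $7,287.22
Month 2: opening $7,287.22; interest $196.97 → $7,484.19; payment $2,758.41; balance $4,725.78
Month 3: opening $4,725.78; interest $196.97 → $4,922.75; payment $2,758.41; balance $2,164.34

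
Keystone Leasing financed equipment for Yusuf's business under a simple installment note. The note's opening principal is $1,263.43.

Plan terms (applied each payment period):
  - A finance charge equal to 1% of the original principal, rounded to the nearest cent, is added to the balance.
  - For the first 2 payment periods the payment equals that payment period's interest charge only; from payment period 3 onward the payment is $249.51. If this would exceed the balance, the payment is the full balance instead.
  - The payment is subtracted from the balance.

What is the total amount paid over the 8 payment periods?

$1,364.47

# | Opening | Interest | Payment | End bal
1 | $1,263.43 | $12.63 | $12.63 | $1,263.43
2 | $1,263.43 | $12.63 | $12.63 | $1,263.43
3 | $1,263.43 | $12.63 | $249.51 | $1,026.55
4 | $1,026.55 | $12.63 | $249.51 | $789.67
5 | $789.67 | $12.63 | $249.51 | $552.79
6 | $552.79 | $12.63 | $249.51 | $315.91
7 | $315.91 | $12.63 | $249.51 | $79.03
8 | $79.03 | $12.63 | $91.66 | $0.00
Total paid: $1,364.47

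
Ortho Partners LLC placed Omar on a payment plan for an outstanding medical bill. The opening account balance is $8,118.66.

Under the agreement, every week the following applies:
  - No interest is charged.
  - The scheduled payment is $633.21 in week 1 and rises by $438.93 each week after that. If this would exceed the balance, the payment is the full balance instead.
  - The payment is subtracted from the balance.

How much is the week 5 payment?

# | Opening | Payment | End bal
1 | $8,118.66 | $633.21 | $7,485.45
2 | $7,485.45 | $1,072.14 | $6,413.31
3 | $6,413.31 | $1,511.07 | $4,902.24
4 | $4,902.24 | $1,950.00 | $2,952.24
5 | $2,952.24 | $2,388.93 | $563.31

$2,388.93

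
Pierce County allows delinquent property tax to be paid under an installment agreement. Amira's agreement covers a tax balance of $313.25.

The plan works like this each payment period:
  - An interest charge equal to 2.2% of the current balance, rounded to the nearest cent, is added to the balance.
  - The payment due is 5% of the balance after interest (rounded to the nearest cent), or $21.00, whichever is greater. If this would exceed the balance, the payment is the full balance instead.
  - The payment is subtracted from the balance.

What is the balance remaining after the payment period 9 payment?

$174.50

Payment period 1: opening $313.25; interest $6.89 → $320.14; payment $21.00; balance $299.14
Payment period 2: opening $299.14; interest $6.58 → $305.72; payment $21.00; balance $284.72
Payment period 3: opening $284.72; interest $6.26 → $290.98; payment $21.00; balance $269.98
Payment period 4: opening $269.98; interest $5.94 → $275.92; payment $21.00; balance $254.92
Payment period 5: opening $254.92; interest $5.61 → $260.53; payment $21.00; balance $239.53
Payment period 6: opening $239.53; interest $5.27 → $244.80; payment $21.00; balance $223.80
Payment period 7: opening $223.80; interest $4.92 → $228.72; payment $21.00; balance $207.72
Payment period 8: opening $207.72; interest $4.57 → $212.29; payment $21.00; balance $191.29
Payment period 9: opening $191.29; interest $4.21 → $195.50; payment $21.00; balance $174.50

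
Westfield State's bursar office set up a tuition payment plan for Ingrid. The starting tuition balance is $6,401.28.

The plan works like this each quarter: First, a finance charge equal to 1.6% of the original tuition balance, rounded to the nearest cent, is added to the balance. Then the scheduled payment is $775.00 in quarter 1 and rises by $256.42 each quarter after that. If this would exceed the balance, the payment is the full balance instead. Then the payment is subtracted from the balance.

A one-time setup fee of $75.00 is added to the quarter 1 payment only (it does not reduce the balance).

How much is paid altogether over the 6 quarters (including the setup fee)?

# | Opening | Interest | Payment | Fee | End bal
1 | $6,401.28 | $102.42 | $775.00 | $75.00 | $5,728.70
2 | $5,728.70 | $102.42 | $1,031.42 | — | $4,799.70
3 | $4,799.70 | $102.42 | $1,287.84 | — | $3,614.28
4 | $3,614.28 | $102.42 | $1,544.26 | — | $2,172.44
5 | $2,172.44 | $102.42 | $1,800.68 | — | $474.18
6 | $474.18 | $102.42 | $576.60 | — | $0.00
Total paid: $7,090.80

$7,090.80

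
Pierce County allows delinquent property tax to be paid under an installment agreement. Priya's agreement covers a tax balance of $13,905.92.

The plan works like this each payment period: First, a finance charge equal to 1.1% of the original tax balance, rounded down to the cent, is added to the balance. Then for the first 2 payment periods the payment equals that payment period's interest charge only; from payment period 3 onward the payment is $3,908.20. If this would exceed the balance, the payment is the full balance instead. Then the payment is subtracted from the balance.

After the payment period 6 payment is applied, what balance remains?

$0.00

# | Opening | Interest | Payment | End bal
1 | $13,905.92 | $152.96 | $152.96 | $13,905.92
2 | $13,905.92 | $152.96 | $152.96 | $13,905.92
3 | $13,905.92 | $152.96 | $3,908.20 | $10,150.68
4 | $10,150.68 | $152.96 | $3,908.20 | $6,395.44
5 | $6,395.44 | $152.96 | $3,908.20 | $2,640.20
6 | $2,640.20 | $152.96 | $2,793.16 | $0.00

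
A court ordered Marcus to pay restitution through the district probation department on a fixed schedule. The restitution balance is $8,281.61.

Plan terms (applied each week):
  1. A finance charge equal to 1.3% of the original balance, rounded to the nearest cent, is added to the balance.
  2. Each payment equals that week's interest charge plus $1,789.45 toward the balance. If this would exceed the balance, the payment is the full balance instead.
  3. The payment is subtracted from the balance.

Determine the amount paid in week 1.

# | Opening | Interest | Payment | End bal
1 | $8,281.61 | $107.66 | $1,897.11 | $6,492.16

$1,897.11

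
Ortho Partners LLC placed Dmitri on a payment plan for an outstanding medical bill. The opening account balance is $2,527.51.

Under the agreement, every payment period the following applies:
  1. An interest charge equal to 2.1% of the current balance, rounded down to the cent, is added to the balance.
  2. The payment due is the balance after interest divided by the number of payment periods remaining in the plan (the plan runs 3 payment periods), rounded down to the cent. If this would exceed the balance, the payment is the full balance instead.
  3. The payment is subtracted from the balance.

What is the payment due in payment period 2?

$878.25

Payment period 1: $2,527.51 +$53.07 interest = $2,580.58; pay $860.19 → $1,720.39
Payment period 2: $1,720.39 +$36.12 interest = $1,756.51; pay $878.25 → $878.26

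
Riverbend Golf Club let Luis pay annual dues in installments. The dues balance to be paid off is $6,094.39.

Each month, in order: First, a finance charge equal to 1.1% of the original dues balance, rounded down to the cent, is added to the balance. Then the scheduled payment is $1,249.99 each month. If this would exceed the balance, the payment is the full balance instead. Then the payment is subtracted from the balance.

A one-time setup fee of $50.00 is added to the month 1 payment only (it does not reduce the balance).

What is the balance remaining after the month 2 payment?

$3,728.47

Month 1: $6,094.39 +$67.03 interest = $6,161.42; pay $1,249.99 (+ $50.00 fee) → $4,911.43
Month 2: $4,911.43 +$67.03 interest = $4,978.46; pay $1,249.99 → $3,728.47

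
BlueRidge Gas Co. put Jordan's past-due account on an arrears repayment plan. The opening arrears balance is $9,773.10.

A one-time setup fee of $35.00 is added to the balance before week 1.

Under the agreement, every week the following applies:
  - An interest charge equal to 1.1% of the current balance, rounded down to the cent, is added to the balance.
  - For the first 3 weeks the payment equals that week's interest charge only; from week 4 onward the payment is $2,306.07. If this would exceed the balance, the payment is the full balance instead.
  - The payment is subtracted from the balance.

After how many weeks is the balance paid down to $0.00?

8

# | Opening | Interest | Payment | End bal
1 | $9,808.10 | $107.88 | $107.88 | $9,808.10
2 | $9,808.10 | $107.88 | $107.88 | $9,808.10
3 | $9,808.10 | $107.88 | $107.88 | $9,808.10
4 | $9,808.10 | $107.88 | $2,306.07 | $7,609.91
5 | $7,609.91 | $83.70 | $2,306.07 | $5,387.54
6 | $5,387.54 | $59.26 | $2,306.07 | $3,140.73
7 | $3,140.73 | $34.54 | $2,306.07 | $869.20
8 | $869.20 | $9.56 | $878.76 | $0.00
Balance reaches $0.00 in week 8.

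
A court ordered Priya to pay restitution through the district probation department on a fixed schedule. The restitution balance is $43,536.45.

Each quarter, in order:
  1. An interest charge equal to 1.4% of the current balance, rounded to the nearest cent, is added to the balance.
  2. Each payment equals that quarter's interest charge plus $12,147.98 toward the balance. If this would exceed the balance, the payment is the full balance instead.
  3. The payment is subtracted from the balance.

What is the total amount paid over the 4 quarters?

Quarter 1: $43,536.45 +$609.51 interest = $44,145.96; pay $12,757.49 → $31,388.47
Quarter 2: $31,388.47 +$439.44 interest = $31,827.91; pay $12,587.42 → $19,240.49
Quarter 3: $19,240.49 +$269.37 interest = $19,509.86; pay $12,417.35 → $7,092.51
Quarter 4: $7,092.51 +$99.30 interest = $7,191.81; pay $7,191.81 → $0.00
Total paid: $44,954.07

$44,954.07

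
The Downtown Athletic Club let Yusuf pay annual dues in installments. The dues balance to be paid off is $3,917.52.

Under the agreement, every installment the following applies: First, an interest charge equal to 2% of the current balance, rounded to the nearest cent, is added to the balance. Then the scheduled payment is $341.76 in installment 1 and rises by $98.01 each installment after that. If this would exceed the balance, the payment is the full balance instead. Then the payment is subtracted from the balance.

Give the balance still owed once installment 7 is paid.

$0.00

Installment 1: $3,917.52 +$78.35 interest = $3,995.87; pay $341.76 → $3,654.11
Installment 2: $3,654.11 +$73.08 interest = $3,727.19; pay $439.77 → $3,287.42
Installment 3: $3,287.42 +$65.75 interest = $3,353.17; pay $537.78 → $2,815.39
Installment 4: $2,815.39 +$56.31 interest = $2,871.70; pay $635.79 → $2,235.91
Installment 5: $2,235.91 +$44.72 interest = $2,280.63; pay $733.80 → $1,546.83
Installment 6: $1,546.83 +$30.94 interest = $1,577.77; pay $831.81 → $745.96
Installment 7: $745.96 +$14.92 interest = $760.88; pay $760.88 → $0.00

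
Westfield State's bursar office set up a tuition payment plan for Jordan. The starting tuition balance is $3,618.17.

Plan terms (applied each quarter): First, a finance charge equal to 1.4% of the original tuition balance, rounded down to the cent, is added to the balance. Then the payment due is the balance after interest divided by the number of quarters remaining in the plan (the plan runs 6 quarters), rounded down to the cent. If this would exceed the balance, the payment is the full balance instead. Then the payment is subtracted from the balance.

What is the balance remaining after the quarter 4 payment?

# | Opening | Interest | Payment | End bal
1 | $3,618.17 | $50.65 | $611.47 | $3,057.35
2 | $3,057.35 | $50.65 | $621.60 | $2,486.40
3 | $2,486.40 | $50.65 | $634.26 | $1,902.79
4 | $1,902.79 | $50.65 | $651.14 | $1,302.30

$1,302.30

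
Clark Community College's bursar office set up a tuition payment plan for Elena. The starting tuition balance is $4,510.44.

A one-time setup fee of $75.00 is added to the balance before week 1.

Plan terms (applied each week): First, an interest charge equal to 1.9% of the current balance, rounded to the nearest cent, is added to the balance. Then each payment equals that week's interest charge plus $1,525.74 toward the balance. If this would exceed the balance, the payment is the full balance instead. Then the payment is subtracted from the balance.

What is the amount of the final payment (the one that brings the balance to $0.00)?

Week 1: opening $4,585.44; interest $87.12 → $4,672.56; payment $1,612.86; balance $3,059.70
Week 2: opening $3,059.70; interest $58.13 → $3,117.83; payment $1,583.87; balance $1,533.96
Week 3: opening $1,533.96; interest $29.15 → $1,563.11; payment $1,554.89; balance $8.22
Week 4: opening $8.22; interest $0.16 → $8.38; payment $8.38; balance $0.00

$8.38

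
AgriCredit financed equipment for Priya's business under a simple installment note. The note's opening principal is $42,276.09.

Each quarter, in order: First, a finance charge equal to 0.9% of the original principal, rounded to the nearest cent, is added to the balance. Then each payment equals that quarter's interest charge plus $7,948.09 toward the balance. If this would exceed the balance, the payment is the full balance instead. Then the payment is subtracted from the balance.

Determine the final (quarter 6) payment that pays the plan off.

$2,916.12

Quarter 1: opening $42,276.09; interest $380.48 → $42,656.57; payment $8,328.57; balance $34,328.00
Quarter 2: opening $34,328.00; interest $380.48 → $34,708.48; payment $8,328.57; balance $26,379.91
Quarter 3: opening $26,379.91; interest $380.48 → $26,760.39; payment $8,328.57; balance $18,431.82
Quarter 4: opening $18,431.82; interest $380.48 → $18,812.30; payment $8,328.57; balance $10,483.73
Quarter 5: opening $10,483.73; interest $380.48 → $10,864.21; payment $8,328.57; balance $2,535.64
Quarter 6: opening $2,535.64; interest $380.48 → $2,916.12; payment $2,916.12; balance $0.00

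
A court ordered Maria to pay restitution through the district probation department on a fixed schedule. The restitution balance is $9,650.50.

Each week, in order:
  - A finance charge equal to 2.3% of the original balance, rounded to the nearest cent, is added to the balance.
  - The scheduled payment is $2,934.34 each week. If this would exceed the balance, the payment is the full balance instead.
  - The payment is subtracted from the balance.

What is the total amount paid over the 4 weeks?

$10,538.34

Week 1: opening $9,650.50; interest $221.96 → $9,872.46; payment $2,934.34; balance $6,938.12
Week 2: opening $6,938.12; interest $221.96 → $7,160.08; payment $2,934.34; balance $4,225.74
Week 3: opening $4,225.74; interest $221.96 → $4,447.70; payment $2,934.34; balance $1,513.36
Week 4: opening $1,513.36; interest $221.96 → $1,735.32; payment $1,735.32; balance $0.00
Total paid: $10,538.34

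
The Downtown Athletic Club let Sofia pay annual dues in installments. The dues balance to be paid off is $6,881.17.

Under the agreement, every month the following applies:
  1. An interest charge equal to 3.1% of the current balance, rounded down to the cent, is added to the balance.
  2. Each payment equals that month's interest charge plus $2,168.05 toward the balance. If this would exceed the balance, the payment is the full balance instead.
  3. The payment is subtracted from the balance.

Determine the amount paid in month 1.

$2,381.36

Month 1: $6,881.17 +$213.31 interest = $7,094.48; pay $2,381.36 → $4,713.12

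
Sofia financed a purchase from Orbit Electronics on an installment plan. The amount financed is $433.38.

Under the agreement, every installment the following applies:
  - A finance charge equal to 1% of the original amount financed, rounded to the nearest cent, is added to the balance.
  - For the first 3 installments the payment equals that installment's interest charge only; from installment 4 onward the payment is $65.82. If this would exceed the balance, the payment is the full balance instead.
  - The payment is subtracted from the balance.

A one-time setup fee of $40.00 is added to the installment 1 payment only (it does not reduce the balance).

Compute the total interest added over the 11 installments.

Installment 1: $433.38 +$4.33 interest = $437.71; pay $4.33 (+ $40.00 fee) → $433.38
Installment 2: $433.38 +$4.33 interest = $437.71; pay $4.33 → $433.38
Installment 3: $433.38 +$4.33 interest = $437.71; pay $4.33 → $433.38
Installment 4: $433.38 +$4.33 interest = $437.71; pay $65.82 → $371.89
Installment 5: $371.89 +$4.33 interest = $376.22; pay $65.82 → $310.40
Installment 6: $310.40 +$4.33 interest = $314.73; pay $65.82 → $248.91
Installment 7: $248.91 +$4.33 interest = $253.24; pay $65.82 → $187.42
Installment 8: $187.42 +$4.33 interest = $191.75; pay $65.82 → $125.93
Installment 9: $125.93 +$4.33 interest = $130.26; pay $65.82 → $64.44
Installment 10: $64.44 +$4.33 interest = $68.77; pay $65.82 → $2.95
Installment 11: $2.95 +$4.33 interest = $7.28; pay $7.28 → $0.00
Total interest: $4.33 + $4.33 + $4.33 + $4.33 + $4.33 + $4.33 + $4.33 + $4.33 + $4.33 + $4.33 + $4.33 = $47.63

$47.63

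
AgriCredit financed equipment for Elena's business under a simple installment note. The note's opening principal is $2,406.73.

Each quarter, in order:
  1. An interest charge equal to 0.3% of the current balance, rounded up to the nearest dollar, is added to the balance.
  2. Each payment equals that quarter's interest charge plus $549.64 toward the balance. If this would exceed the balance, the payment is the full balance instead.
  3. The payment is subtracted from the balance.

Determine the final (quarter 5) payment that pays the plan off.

Quarter 1: $2,406.73 +$8.00 interest = $2,414.73; pay $557.64 → $1,857.09
Quarter 2: $1,857.09 +$6.00 interest = $1,863.09; pay $555.64 → $1,307.45
Quarter 3: $1,307.45 +$4.00 interest = $1,311.45; pay $553.64 → $757.81
Quarter 4: $757.81 +$3.00 interest = $760.81; pay $552.64 → $208.17
Quarter 5: $208.17 +$1.00 interest = $209.17; pay $209.17 → $0.00

$209.17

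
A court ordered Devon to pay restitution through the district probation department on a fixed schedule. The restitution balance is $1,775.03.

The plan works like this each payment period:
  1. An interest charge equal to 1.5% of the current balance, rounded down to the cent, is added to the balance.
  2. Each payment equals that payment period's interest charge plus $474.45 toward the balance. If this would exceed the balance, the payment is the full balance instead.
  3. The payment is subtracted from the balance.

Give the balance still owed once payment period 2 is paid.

Payment period 1: $1,775.03 +$26.62 interest = $1,801.65; pay $501.07 → $1,300.58
Payment period 2: $1,300.58 +$19.50 interest = $1,320.08; pay $493.95 → $826.13

$826.13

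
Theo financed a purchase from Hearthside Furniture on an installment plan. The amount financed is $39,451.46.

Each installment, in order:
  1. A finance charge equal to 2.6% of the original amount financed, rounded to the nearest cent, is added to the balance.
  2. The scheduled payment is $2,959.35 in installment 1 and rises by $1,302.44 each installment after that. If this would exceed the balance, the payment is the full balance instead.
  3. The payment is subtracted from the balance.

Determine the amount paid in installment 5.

$8,169.11

# | Opening | Interest | Payment | End bal
1 | $39,451.46 | $1,025.74 | $2,959.35 | $37,517.85
2 | $37,517.85 | $1,025.74 | $4,261.79 | $34,281.80
3 | $34,281.80 | $1,025.74 | $5,564.23 | $29,743.31
4 | $29,743.31 | $1,025.74 | $6,866.67 | $23,902.38
5 | $23,902.38 | $1,025.74 | $8,169.11 | $16,759.01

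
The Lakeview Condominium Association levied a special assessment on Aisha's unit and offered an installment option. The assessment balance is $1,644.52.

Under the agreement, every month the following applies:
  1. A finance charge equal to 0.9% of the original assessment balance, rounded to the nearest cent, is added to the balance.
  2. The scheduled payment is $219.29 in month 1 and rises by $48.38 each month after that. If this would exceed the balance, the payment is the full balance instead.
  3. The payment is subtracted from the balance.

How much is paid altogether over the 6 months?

$1,733.32

Month 1: opening $1,644.52; interest $14.80 → $1,659.32; payment $219.29; balance $1,440.03
Month 2: opening $1,440.03; interest $14.80 → $1,454.83; payment $267.67; balance $1,187.16
Month 3: opening $1,187.16; interest $14.80 → $1,201.96; payment $316.05; balance $885.91
Month 4: opening $885.91; interest $14.80 → $900.71; payment $364.43; balance $536.28
Month 5: opening $536.28; interest $14.80 → $551.08; payment $412.81; balance $138.27
Month 6: opening $138.27; interest $14.80 → $153.07; payment $153.07; balance $0.00
Total paid: $1,733.32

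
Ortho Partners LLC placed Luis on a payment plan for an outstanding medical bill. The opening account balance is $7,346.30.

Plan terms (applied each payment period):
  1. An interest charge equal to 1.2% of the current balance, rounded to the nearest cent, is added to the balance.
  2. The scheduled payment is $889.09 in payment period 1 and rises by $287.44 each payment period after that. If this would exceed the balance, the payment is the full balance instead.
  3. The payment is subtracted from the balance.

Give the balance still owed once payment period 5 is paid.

Payment period 1: $7,346.30 +$88.16 interest = $7,434.46; pay $889.09 → $6,545.37
Payment period 2: $6,545.37 +$78.54 interest = $6,623.91; pay $1,176.53 → $5,447.38
Payment period 3: $5,447.38 +$65.37 interest = $5,512.75; pay $1,463.97 → $4,048.78
Payment period 4: $4,048.78 +$48.59 interest = $4,097.37; pay $1,751.41 → $2,345.96
Payment period 5: $2,345.96 +$28.15 interest = $2,374.11; pay $2,038.85 → $335.26

$335.26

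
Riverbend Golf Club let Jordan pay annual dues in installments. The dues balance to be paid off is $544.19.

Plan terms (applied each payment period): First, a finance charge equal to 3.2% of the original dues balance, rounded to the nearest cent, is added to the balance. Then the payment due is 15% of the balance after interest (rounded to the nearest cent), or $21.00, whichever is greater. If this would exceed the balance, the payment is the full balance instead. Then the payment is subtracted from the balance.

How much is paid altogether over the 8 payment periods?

Payment period 1: $544.19 +$17.41 interest = $561.60; pay $84.24 → $477.36
Payment period 2: $477.36 +$17.41 interest = $494.77; pay $74.22 → $420.55
Payment period 3: $420.55 +$17.41 interest = $437.96; pay $65.69 → $372.27
Payment period 4: $372.27 +$17.41 interest = $389.68; pay $58.45 → $331.23
Payment period 5: $331.23 +$17.41 interest = $348.64; pay $52.30 → $296.34
Payment period 6: $296.34 +$17.41 interest = $313.75; pay $47.06 → $266.69
Payment period 7: $266.69 +$17.41 interest = $284.10; pay $42.62 → $241.48
Payment period 8: $241.48 +$17.41 interest = $258.89; pay $38.83 → $220.06
Total paid: $463.41

$463.41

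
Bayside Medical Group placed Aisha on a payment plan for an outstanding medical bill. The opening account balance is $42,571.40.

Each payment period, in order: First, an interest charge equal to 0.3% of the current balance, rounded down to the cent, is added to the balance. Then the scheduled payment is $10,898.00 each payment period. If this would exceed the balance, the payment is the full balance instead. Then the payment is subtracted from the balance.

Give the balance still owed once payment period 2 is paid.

$20,998.51

# | Opening | Interest | Payment | End bal
1 | $42,571.40 | $127.71 | $10,898.00 | $31,801.11
2 | $31,801.11 | $95.40 | $10,898.00 | $20,998.51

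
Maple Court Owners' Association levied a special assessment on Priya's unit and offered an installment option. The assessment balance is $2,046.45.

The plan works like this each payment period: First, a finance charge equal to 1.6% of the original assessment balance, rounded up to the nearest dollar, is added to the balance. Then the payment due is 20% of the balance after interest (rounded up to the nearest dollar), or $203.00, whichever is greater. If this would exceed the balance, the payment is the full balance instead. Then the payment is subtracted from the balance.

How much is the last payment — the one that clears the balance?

$98.45

# | Opening | Interest | Payment | End bal
1 | $2,046.45 | $33.00 | $416.00 | $1,663.45
2 | $1,663.45 | $33.00 | $340.00 | $1,356.45
3 | $1,356.45 | $33.00 | $278.00 | $1,111.45
4 | $1,111.45 | $33.00 | $229.00 | $915.45
5 | $915.45 | $33.00 | $203.00 | $745.45
6 | $745.45 | $33.00 | $203.00 | $575.45
7 | $575.45 | $33.00 | $203.00 | $405.45
8 | $405.45 | $33.00 | $203.00 | $235.45
9 | $235.45 | $33.00 | $203.00 | $65.45
10 | $65.45 | $33.00 | $98.45 | $0.00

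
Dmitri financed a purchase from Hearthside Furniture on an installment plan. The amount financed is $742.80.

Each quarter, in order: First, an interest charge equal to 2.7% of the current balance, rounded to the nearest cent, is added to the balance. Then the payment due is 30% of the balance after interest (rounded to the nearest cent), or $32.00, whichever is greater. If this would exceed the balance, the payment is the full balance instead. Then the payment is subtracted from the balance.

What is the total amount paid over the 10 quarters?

$810.57

Quarter 1: opening $742.80; interest $20.06 → $762.86; payment $228.86; balance $534.00
Quarter 2: opening $534.00; interest $14.42 → $548.42; payment $164.53; balance $383.89
Quarter 3: opening $383.89; interest $10.37 → $394.26; payment $118.28; balance $275.98
Quarter 4: opening $275.98; interest $7.45 → $283.43; payment $85.03; balance $198.40
Quarter 5: opening $198.40; interest $5.36 → $203.76; payment $61.13; balance $142.63
Quarter 6: opening $142.63; interest $3.85 → $146.48; payment $43.94; balance $102.54
Quarter 7: opening $102.54; interest $2.77 → $105.31; payment $32.00; balance $73.31
Quarter 8: opening $73.31; interest $1.98 → $75.29; payment $32.00; balance $43.29
Quarter 9: opening $43.29; interest $1.17 → $44.46; payment $32.00; balance $12.46
Quarter 10: opening $12.46; interest $0.34 → $12.80; payment $12.80; balance $0.00
Total paid: $810.57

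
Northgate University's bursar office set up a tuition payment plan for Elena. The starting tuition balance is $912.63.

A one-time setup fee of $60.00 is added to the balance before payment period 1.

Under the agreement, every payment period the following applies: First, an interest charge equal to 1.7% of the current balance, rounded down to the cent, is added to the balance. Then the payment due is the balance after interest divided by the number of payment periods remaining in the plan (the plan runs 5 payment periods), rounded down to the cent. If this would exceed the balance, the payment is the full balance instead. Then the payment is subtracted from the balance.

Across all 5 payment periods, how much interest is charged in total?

$50.72

Payment period 1: $972.63 +$16.53 interest = $989.16; pay $197.83 → $791.33
Payment period 2: $791.33 +$13.45 interest = $804.78; pay $201.19 → $603.59
Payment period 3: $603.59 +$10.26 interest = $613.85; pay $204.61 → $409.24
Payment period 4: $409.24 +$6.95 interest = $416.19; pay $208.09 → $208.10
Payment period 5: $208.10 +$3.53 interest = $211.63; pay $211.63 → $0.00
Total interest: $16.53 + $13.45 + $10.26 + $6.95 + $3.53 = $50.72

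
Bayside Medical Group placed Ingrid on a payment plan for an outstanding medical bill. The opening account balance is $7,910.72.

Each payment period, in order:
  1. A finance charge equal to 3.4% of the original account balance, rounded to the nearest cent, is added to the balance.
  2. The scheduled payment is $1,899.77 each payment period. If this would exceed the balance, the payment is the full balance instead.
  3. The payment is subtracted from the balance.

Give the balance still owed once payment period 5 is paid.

$0.00

# | Opening | Interest | Payment | End bal
1 | $7,910.72 | $268.96 | $1,899.77 | $6,279.91
2 | $6,279.91 | $268.96 | $1,899.77 | $4,649.10
3 | $4,649.10 | $268.96 | $1,899.77 | $3,018.29
4 | $3,018.29 | $268.96 | $1,899.77 | $1,387.48
5 | $1,387.48 | $268.96 | $1,656.44 | $0.00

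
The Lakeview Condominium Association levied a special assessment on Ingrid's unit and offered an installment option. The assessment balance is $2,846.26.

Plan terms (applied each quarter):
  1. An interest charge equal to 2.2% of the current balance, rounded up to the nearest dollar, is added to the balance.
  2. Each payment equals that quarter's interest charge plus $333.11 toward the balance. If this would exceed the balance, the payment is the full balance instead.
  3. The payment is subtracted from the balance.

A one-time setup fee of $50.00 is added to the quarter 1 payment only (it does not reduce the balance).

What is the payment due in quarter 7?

$352.11

Quarter 1: $2,846.26 +$63.00 interest = $2,909.26; pay $396.11 (+ $50.00 fee) → $2,513.15
Quarter 2: $2,513.15 +$56.00 interest = $2,569.15; pay $389.11 → $2,180.04
Quarter 3: $2,180.04 +$48.00 interest = $2,228.04; pay $381.11 → $1,846.93
Quarter 4: $1,846.93 +$41.00 interest = $1,887.93; pay $374.11 → $1,513.82
Quarter 5: $1,513.82 +$34.00 interest = $1,547.82; pay $367.11 → $1,180.71
Quarter 6: $1,180.71 +$26.00 interest = $1,206.71; pay $359.11 → $847.60
Quarter 7: $847.60 +$19.00 interest = $866.60; pay $352.11 → $514.49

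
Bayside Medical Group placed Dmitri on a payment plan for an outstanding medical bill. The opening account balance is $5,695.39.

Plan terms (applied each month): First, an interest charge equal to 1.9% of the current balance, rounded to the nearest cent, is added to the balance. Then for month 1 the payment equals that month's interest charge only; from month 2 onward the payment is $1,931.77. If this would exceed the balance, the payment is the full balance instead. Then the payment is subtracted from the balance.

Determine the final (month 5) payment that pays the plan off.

$122.39

# | Opening | Interest | Payment | End bal
1 | $5,695.39 | $108.21 | $108.21 | $5,695.39
2 | $5,695.39 | $108.21 | $1,931.77 | $3,871.83
3 | $3,871.83 | $73.56 | $1,931.77 | $2,013.62
4 | $2,013.62 | $38.26 | $1,931.77 | $120.11
5 | $120.11 | $2.28 | $122.39 | $0.00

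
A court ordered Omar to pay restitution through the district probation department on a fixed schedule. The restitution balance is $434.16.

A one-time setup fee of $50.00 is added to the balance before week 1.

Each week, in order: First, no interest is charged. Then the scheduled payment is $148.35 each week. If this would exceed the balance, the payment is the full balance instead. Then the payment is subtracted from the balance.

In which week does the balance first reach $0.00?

Week 1: opening $484.16; payment $148.35; balance $335.81
Week 2: opening $335.81; payment $148.35; balance $187.46
Week 3: opening $187.46; payment $148.35; balance $39.11
Week 4: opening $39.11; payment $39.11; balance $0.00
Balance reaches $0.00 in week 4.

4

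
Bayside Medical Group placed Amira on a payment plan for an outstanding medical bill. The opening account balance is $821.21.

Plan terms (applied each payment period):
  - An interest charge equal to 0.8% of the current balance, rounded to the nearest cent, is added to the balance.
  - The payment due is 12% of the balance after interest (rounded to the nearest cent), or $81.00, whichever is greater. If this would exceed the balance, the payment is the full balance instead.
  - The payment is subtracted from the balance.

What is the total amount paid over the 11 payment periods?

# | Opening | Interest | Payment | End bal
1 | $821.21 | $6.57 | $99.33 | $728.45
2 | $728.45 | $5.83 | $88.11 | $646.17
3 | $646.17 | $5.17 | $81.00 | $570.34
4 | $570.34 | $4.56 | $81.00 | $493.90
5 | $493.90 | $3.95 | $81.00 | $416.85
6 | $416.85 | $3.33 | $81.00 | $339.18
7 | $339.18 | $2.71 | $81.00 | $260.89
8 | $260.89 | $2.09 | $81.00 | $181.98
9 | $181.98 | $1.46 | $81.00 | $102.44
10 | $102.44 | $0.82 | $81.00 | $22.26
11 | $22.26 | $0.18 | $22.44 | $0.00
Total paid: $857.88

$857.88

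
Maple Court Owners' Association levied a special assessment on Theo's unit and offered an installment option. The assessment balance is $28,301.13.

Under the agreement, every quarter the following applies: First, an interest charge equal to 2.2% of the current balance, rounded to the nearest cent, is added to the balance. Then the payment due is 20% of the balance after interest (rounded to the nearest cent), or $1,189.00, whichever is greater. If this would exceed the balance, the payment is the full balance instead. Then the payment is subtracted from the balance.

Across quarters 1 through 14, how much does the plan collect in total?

$31,417.15

Quarter 1: $28,301.13 +$622.62 interest = $28,923.75; pay $5,784.75 → $23,139.00
Quarter 2: $23,139.00 +$509.06 interest = $23,648.06; pay $4,729.61 → $18,918.45
Quarter 3: $18,918.45 +$416.21 interest = $19,334.66; pay $3,866.93 → $15,467.73
Quarter 4: $15,467.73 +$340.29 interest = $15,808.02; pay $3,161.60 → $12,646.42
Quarter 5: $12,646.42 +$278.22 interest = $12,924.64; pay $2,584.93 → $10,339.71
Quarter 6: $10,339.71 +$227.47 interest = $10,567.18; pay $2,113.44 → $8,453.74
Quarter 7: $8,453.74 +$185.98 interest = $8,639.72; pay $1,727.94 → $6,911.78
Quarter 8: $6,911.78 +$152.06 interest = $7,063.84; pay $1,412.77 → $5,651.07
Quarter 9: $5,651.07 +$124.32 interest = $5,775.39; pay $1,189.00 → $4,586.39
Quarter 10: $4,586.39 +$100.90 interest = $4,687.29; pay $1,189.00 → $3,498.29
Quarter 11: $3,498.29 +$76.96 interest = $3,575.25; pay $1,189.00 → $2,386.25
Quarter 12: $2,386.25 +$52.50 interest = $2,438.75; pay $1,189.00 → $1,249.75
Quarter 13: $1,249.75 +$27.49 interest = $1,277.24; pay $1,189.00 → $88.24
Quarter 14: $88.24 +$1.94 interest = $90.18; pay $90.18 → $0.00
Total paid: $31,417.15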